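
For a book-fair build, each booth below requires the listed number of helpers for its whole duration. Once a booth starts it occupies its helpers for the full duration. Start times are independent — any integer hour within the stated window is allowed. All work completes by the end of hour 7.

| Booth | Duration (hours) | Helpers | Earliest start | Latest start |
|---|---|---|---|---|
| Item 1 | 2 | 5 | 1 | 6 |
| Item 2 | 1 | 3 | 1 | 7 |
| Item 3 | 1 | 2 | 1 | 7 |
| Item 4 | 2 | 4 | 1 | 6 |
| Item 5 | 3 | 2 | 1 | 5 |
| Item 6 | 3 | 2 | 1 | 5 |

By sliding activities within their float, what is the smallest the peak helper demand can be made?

6

Early-start (Item 1@1, Item 2@1, Item 3@1, Item 4@1, Item 5@1, Item 6@1) gives peak 18: h1:18  h2:13  h3:4  h4:0  h5:0  h6:0  h7:0.
Shift Item 2→3, Item 3→4, Item 4→6, Item 5→3, Item 6→4.
Schedule Item 1@1, Item 2@3, Item 3@4, Item 4@6, Item 5@3, Item 6@4: h1:5  h2:5  h3:5  h4:6  h5:4  h6:6  h7:4 — peak 6.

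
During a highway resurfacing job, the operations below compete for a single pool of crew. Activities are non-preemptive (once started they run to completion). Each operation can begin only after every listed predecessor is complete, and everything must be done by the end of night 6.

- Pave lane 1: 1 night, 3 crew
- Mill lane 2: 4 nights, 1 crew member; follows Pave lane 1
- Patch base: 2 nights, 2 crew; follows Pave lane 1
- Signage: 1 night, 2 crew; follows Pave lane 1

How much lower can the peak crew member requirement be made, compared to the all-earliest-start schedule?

2

Early-start peak: n1:3  n2:5  n3:3  n4:1  n5:1  n6:0 ⇒ 5.
Leveled (Pave lane 1@1, Mill lane 2@2, Patch base@2, Signage@4): n1:3  n2:3  n3:3  n4:3  n5:1  n6:0 ⇒ 3.
Reduction 5 − 3 = 2.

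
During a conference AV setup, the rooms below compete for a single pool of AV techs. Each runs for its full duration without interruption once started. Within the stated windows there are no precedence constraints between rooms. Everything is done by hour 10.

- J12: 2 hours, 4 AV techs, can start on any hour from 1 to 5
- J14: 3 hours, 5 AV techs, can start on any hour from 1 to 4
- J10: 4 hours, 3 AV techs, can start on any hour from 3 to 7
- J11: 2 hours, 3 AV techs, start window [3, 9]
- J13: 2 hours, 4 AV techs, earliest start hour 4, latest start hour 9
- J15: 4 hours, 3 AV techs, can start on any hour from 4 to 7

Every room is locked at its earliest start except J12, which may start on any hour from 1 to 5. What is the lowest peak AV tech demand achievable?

13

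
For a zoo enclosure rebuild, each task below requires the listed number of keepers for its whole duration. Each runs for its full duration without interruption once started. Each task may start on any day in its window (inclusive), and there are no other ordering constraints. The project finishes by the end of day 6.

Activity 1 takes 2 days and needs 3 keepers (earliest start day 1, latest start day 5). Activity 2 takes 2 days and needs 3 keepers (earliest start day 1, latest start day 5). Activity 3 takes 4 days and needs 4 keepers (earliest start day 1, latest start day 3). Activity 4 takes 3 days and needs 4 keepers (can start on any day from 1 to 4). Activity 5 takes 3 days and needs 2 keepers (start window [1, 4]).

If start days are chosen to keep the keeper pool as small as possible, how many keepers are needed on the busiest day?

8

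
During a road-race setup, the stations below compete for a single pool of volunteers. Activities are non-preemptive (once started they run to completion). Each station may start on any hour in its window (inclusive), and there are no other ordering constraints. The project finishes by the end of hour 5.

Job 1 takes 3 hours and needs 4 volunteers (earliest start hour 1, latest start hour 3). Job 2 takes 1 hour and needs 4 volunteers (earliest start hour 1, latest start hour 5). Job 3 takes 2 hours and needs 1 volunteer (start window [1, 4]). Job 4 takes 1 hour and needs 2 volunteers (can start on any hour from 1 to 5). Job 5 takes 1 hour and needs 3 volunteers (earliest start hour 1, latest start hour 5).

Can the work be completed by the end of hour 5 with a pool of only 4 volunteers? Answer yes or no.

Total volunteer-hours = 23; over 5 hours the average is 23/5 > 4, so some hour must exceed 4.

no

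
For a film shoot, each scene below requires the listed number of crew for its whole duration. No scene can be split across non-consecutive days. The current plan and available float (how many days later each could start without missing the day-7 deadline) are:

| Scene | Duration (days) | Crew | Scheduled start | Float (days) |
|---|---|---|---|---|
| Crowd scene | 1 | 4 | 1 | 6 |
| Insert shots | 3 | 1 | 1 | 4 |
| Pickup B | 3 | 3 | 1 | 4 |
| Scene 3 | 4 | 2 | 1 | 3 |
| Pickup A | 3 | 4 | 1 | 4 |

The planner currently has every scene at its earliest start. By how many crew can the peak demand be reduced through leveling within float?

8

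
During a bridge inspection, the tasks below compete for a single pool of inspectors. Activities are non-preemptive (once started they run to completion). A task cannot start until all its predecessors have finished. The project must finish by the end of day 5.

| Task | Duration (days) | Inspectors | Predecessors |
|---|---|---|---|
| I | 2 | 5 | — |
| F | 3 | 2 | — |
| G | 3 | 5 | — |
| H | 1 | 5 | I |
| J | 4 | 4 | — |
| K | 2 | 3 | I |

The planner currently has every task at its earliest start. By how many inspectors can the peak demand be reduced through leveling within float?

6

Early-start peak: d1:16  d2:16  d3:19  d4:7  d5:0 ⇒ 19.
Leveled (I@1, F@1, G@3, H@5, J@1, K@4): d1:11  d2:11  d3:11  d4:12  d5:13 ⇒ 13.
Reduction 19 − 13 = 6.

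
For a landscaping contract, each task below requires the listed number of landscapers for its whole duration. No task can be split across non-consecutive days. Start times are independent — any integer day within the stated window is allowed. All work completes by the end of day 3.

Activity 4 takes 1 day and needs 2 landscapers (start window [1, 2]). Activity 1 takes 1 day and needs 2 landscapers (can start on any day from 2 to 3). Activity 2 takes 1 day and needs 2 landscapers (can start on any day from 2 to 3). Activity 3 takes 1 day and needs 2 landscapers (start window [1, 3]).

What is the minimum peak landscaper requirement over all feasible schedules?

Schedule Activity 4@1, Activity 1@2, Activity 2@2, Activity 3@1: d1:4  d2:4  d3:0 — peak 4.
No arrangement of the 24 feasible schedules does better.

4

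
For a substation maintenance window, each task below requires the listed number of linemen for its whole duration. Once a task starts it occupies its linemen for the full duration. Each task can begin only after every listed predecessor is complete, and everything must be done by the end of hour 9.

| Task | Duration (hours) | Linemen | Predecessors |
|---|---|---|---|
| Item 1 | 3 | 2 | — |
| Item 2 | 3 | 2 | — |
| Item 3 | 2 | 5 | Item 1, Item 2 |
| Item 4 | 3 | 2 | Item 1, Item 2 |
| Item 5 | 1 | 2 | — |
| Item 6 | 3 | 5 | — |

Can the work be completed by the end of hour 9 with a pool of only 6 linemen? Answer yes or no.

no

The minimum achievable peak is 7; 6 < 7, so no feasible schedule stays within the cap.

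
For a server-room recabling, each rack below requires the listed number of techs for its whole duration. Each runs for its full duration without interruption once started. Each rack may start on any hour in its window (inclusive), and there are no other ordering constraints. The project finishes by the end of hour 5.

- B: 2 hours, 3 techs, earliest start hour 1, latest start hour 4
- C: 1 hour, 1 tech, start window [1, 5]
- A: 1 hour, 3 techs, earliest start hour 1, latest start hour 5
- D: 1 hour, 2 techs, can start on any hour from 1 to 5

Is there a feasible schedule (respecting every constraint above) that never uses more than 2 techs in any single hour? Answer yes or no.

Total tech-hours = 12; over 5 hours the average is 12/5 > 2, so some hour must exceed 2.

no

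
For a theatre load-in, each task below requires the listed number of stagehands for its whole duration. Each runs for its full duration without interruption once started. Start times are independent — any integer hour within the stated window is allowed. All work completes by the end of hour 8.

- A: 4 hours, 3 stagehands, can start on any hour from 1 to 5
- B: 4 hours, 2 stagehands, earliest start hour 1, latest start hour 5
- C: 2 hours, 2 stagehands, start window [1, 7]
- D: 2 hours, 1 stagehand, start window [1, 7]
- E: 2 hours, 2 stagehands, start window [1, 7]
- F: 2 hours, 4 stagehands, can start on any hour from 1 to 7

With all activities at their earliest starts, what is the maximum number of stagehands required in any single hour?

14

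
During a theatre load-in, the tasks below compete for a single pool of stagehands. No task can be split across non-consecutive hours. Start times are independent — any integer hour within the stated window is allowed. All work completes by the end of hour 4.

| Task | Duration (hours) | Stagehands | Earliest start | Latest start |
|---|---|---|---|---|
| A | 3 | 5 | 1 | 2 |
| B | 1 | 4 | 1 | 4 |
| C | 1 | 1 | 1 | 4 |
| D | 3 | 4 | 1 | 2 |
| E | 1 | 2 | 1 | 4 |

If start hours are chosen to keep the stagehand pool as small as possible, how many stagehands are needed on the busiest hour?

9

Early-start (A@1, B@1, C@1, D@1, E@1) gives peak 16: h1:16  h2:9  h3:9  h4:0.
Shift C→4, D→2, E→4.
Schedule A@1, B@1, C@4, D@2, E@4: h1:9  h2:9  h3:9  h4:7 — peak 9.
Total stagehand-hours = 34 over 4 hours ⇒ peak ≥ ⌈34/4⌉ = 9, so 9 is optimal.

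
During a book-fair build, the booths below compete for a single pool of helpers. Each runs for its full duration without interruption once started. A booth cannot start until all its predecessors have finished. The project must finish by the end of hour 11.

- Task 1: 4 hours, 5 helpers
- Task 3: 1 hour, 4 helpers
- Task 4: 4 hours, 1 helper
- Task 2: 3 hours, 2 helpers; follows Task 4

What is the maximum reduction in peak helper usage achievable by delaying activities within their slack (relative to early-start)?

Early-start peak: h1:10  h2:6  h3:6  h4:6  h5:2  h6:2  h7:2  h8:0  h9:0  h10:0  h11:0 ⇒ 10.
Leveled (Task 1@1, Task 3@5, Task 4@5, Task 2@9): h1:5  h2:5  h3:5  h4:5  h5:5  h6:1  h7:1  h8:1  h9:2  h10:2  h11:2 ⇒ 5.
Reduction 10 − 5 = 5.

5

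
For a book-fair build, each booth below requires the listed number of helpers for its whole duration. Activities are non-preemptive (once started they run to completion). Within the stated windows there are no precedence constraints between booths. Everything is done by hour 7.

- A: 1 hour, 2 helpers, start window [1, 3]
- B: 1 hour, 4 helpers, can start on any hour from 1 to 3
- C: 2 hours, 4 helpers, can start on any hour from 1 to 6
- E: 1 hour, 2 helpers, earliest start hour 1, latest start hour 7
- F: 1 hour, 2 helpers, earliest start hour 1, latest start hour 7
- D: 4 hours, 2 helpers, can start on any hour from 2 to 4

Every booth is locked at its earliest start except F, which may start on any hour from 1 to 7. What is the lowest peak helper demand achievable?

F@1: h1:14  h2:6  h3:2  h4:2  h5:2  h6:0  h7:0 → peak 14
F@2: h1:12  h2:8  h3:2  h4:2  h5:2  h6:0  h7:0 → peak 12
F@3: h1:12  h2:6  h3:4  h4:2  h5:2  h6:0  h7:0 → peak 12
F@4: h1:12  h2:6  h3:2  h4:4  h5:2  h6:0  h7:0 → peak 12
F@5: h1:12  h2:6  h3:2  h4:2  h5:4  h6:0  h7:0 → peak 12
F@6: h1:12  h2:6  h3:2  h4:2  h5:2  h6:2  h7:0 → peak 12
F@7: h1:12  h2:6  h3:2  h4:2  h5:2  h6:0  h7:2 → peak 12
Best is F@2, peak 12.

12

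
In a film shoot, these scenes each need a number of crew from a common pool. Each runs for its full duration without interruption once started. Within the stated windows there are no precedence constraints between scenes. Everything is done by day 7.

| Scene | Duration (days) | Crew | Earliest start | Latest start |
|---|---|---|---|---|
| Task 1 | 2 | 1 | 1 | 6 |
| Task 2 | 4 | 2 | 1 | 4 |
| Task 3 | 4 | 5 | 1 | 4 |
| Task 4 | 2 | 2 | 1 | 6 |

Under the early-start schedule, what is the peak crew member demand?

10

Early-start schedule: Task 1@1, Task 2@1, Task 3@1, Task 4@1.
Load per day: day 1: 10, day 2: 10, day 3: 7, day 4: 7, day 5: 0, day 6: 0, day 7: 0.
Peak is 10.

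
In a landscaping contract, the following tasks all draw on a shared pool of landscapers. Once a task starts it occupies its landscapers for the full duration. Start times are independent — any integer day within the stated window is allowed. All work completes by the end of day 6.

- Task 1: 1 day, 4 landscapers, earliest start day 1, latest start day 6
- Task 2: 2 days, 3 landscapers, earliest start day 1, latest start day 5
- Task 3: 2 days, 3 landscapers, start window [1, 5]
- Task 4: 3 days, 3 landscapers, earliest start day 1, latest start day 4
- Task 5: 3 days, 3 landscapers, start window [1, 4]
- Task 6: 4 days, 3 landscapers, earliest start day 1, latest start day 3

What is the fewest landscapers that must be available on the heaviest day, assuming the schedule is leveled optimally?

9

Early-start (Task 1@1, Task 2@1, Task 3@1, Task 4@1, Task 5@1, Task 6@1) gives peak 19: d1:19  d2:15  d3:9  d4:3  d5:0  d6:0.
Shift Task 3→2, Task 4→2, Task 5→4, Task 6→3.
Schedule Task 1@1, Task 2@1, Task 3@2, Task 4@2, Task 5@4, Task 6@3: d1:7  d2:9  d3:9  d4:9  d5:6  d6:6 — peak 9.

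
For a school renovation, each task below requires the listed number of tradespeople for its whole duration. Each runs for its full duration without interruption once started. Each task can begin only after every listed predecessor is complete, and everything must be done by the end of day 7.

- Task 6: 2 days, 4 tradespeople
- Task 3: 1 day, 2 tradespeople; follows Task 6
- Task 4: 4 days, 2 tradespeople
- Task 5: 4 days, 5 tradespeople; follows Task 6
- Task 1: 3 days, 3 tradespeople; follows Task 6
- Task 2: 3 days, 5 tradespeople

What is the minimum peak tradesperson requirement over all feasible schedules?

Early-start (Task 6@1, Task 3@3, Task 4@1, Task 5@3, Task 1@3, Task 2@1) gives peak 17: d1:11  d2:11  d3:17  d4:10  d5:8  d6:5  d7:0.
Shift Task 4→3, Task 5→4, Task 1→4.
Schedule Task 6@1, Task 3@3, Task 4@3, Task 5@4, Task 1@4, Task 2@1: d1:9  d2:9  d3:9  d4:10  d5:10  d6:10  d7:5 — peak 10.

10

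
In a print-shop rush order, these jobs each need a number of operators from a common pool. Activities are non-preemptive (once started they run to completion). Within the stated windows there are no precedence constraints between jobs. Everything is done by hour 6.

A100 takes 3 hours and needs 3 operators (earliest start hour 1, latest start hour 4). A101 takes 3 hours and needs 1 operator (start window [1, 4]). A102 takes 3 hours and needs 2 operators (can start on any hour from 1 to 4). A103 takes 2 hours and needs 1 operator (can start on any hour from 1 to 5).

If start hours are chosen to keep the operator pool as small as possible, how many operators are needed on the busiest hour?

Early-start (A100@1, A101@1, A102@1, A103@1) gives peak 7: h1:7  h2:7  h3:6  h4:0  h5:0  h6:0.
Shift A102→4, A103→4.
Schedule A100@1, A101@1, A102@4, A103@4: h1:4  h2:4  h3:4  h4:3  h5:3  h6:2 — peak 4.
Total operator-hours = 20 over 6 hours ⇒ peak ≥ ⌈20/6⌉ = 4, so 4 is optimal.

4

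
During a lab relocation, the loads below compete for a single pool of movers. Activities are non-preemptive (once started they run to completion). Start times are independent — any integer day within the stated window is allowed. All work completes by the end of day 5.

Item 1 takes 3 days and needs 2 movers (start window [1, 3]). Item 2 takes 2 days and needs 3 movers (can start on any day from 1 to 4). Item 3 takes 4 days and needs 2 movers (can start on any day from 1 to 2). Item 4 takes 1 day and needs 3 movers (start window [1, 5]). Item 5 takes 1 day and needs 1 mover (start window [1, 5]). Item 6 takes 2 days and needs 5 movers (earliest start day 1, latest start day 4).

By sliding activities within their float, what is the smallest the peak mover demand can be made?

7

Early-start (Item 1@1, Item 2@1, Item 3@1, Item 4@1, Item 5@1, Item 6@1) gives peak 16: d1:16  d2:12  d3:4  d4:2  d5:0.
Shift Item 4→3, Item 5→5, Item 6→4.
Schedule Item 1@1, Item 2@1, Item 3@1, Item 4@3, Item 5@5, Item 6@4: d1:7  d2:7  d3:7  d4:7  d5:6 — peak 7.
Total mover-days = 34 over 5 days ⇒ peak ≥ ⌈34/5⌉ = 7, so 7 is optimal.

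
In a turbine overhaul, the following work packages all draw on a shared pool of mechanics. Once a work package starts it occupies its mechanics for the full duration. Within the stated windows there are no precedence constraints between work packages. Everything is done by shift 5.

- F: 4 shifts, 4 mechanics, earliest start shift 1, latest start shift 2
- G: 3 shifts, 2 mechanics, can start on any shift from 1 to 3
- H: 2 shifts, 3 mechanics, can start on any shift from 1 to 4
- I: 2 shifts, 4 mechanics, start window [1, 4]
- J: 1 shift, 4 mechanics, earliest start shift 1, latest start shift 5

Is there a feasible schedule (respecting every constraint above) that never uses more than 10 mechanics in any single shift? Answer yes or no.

Schedule F@1, G@1, H@1, I@4, J@5: s1:9  s2:9  s3:6  s4:8  s5:8 — peak 9 ≤ 10.

yes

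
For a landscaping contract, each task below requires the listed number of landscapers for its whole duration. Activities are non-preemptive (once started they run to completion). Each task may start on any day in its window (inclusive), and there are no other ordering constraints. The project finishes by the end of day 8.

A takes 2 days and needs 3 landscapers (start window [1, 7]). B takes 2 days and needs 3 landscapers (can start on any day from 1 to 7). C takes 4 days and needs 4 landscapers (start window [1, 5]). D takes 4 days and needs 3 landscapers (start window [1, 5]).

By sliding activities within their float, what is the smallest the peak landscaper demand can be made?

6

Early-start (A@1, B@1, C@1, D@1) gives peak 13: d1:13  d2:13  d3:7  d4:7  d5:0  d6:0  d7:0  d8:0.
Shift B→3, C→5.
Schedule A@1, B@3, C@5, D@1: d1:6  d2:6  d3:6  d4:6  d5:4  d6:4  d7:4  d8:4 — peak 6.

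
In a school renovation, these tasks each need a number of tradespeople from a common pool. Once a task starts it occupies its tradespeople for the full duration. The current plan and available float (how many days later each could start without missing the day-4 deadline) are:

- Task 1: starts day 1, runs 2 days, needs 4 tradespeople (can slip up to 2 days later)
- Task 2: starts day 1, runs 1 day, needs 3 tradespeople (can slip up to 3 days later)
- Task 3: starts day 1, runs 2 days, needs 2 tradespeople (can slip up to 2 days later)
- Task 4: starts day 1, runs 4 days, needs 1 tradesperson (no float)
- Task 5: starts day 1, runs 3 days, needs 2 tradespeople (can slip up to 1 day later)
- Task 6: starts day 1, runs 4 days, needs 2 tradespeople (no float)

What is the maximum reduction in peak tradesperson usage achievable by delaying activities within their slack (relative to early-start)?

Early-start peak: d1:14  d2:11  d3:5  d4:3 ⇒ 14.
Leveled (Task 1@1, Task 2@4, Task 3@3, Task 4@1, Task 5@1, Task 6@1): d1:9  d2:9  d3:7  d4:8 ⇒ 9.
Reduction 14 − 9 = 5.

5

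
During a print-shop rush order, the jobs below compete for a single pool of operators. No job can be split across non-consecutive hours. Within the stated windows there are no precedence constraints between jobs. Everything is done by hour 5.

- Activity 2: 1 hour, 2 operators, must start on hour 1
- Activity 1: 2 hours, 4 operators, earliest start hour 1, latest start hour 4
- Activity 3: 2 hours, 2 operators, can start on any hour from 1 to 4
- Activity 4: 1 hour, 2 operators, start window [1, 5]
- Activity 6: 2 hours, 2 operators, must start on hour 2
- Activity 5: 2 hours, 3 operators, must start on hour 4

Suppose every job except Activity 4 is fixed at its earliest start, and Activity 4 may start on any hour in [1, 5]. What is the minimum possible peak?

8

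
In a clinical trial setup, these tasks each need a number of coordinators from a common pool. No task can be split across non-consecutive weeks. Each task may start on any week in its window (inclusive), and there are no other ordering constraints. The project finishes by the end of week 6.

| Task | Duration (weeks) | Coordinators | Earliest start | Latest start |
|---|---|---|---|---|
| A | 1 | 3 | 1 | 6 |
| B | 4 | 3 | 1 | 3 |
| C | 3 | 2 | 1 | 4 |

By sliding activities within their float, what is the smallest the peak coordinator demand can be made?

Early-start (A@1, B@1, C@1) gives peak 8: w1:8  w2:5  w3:5  w4:3  w5:0  w6:0.
Shift B→2.
Schedule A@1, B@2, C@1: w1:5  w2:5  w3:5  w4:3  w5:3  w6:0 — peak 5.

5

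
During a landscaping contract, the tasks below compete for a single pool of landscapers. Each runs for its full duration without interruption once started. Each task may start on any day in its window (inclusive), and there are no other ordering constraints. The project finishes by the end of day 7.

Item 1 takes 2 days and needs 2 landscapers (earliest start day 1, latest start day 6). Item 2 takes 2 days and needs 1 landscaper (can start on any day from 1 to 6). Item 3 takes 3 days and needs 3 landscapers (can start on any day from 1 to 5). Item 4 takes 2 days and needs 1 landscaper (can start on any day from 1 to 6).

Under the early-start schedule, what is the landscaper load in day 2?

At early start, day 2 has: Item 1, Item 2, Item 3, Item 4.
Demand: 2 + 1 + 3 + 1 = 7.

7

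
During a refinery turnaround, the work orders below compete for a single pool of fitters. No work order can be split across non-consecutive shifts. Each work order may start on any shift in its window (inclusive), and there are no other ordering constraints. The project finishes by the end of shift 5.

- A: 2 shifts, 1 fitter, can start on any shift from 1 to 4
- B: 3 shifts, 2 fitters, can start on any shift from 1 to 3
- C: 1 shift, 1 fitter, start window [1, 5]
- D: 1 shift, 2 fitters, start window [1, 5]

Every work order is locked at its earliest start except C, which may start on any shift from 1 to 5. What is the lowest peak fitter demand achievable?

C@1: s1:6  s2:3  s3:2  s4:0  s5:0 → peak 6
C@2: s1:5  s2:4  s3:2  s4:0  s5:0 → peak 5
C@3: s1:5  s2:3  s3:3  s4:0  s5:0 → peak 5
C@4: s1:5  s2:3  s3:2  s4:1  s5:0 → peak 5
C@5: s1:5  s2:3  s3:2  s4:0  s5:1 → peak 5
Best is C@2, peak 5.

5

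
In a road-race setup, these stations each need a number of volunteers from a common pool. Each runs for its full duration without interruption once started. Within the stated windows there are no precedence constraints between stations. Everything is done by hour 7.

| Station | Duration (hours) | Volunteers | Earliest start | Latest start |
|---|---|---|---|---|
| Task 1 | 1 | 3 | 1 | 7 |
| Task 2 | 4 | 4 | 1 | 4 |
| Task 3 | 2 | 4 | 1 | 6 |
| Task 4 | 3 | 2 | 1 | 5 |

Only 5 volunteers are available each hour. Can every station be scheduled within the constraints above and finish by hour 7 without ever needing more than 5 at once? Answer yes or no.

The minimum achievable peak is 6; 5 < 6, so no feasible schedule stays within the cap.

no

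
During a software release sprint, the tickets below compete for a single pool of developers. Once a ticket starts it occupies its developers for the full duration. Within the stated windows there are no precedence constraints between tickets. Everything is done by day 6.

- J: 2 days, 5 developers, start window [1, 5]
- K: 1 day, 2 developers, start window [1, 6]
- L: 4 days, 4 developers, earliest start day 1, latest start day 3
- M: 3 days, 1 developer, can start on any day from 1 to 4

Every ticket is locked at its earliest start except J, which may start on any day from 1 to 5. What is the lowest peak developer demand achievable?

J@1: d1:12  d2:10  d3:5  d4:4  d5:0  d6:0 → peak 12
J@2: d1:7  d2:10  d3:10  d4:4  d5:0  d6:0 → peak 10
J@3: d1:7  d2:5  d3:10  d4:9  d5:0  d6:0 → peak 10
J@4: d1:7  d2:5  d3:5  d4:9  d5:5  d6:0 → peak 9
J@5: d1:7  d2:5  d3:5  d4:4  d5:5  d6:5 → peak 7
Best is J@5, peak 7.

7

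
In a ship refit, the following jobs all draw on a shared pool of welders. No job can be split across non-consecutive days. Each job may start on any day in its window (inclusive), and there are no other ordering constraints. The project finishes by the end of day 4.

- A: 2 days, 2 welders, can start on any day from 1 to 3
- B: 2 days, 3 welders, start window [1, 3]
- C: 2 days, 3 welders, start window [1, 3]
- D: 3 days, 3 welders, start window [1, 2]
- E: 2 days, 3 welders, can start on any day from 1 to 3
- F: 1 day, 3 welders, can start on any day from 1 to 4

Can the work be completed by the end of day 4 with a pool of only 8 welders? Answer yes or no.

no

Total welder-days = 34; over 4 days the average is 34/4 > 8, so some day must exceed 8.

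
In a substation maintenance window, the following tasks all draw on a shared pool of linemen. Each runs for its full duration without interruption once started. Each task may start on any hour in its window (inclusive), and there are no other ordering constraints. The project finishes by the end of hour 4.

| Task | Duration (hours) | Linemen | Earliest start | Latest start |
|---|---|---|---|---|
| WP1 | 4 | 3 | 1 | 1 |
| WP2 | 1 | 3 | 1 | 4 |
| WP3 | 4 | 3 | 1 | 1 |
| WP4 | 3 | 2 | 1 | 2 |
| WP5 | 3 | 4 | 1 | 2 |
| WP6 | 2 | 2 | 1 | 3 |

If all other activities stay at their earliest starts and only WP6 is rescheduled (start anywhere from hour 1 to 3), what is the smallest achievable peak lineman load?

15

WP6@1: h1:17  h2:14  h3:12  h4:6 → peak 17
WP6@2: h1:15  h2:14  h3:14  h4:6 → peak 15
WP6@3: h1:15  h2:12  h3:14  h4:8 → peak 15
Best is WP6@2, peak 15.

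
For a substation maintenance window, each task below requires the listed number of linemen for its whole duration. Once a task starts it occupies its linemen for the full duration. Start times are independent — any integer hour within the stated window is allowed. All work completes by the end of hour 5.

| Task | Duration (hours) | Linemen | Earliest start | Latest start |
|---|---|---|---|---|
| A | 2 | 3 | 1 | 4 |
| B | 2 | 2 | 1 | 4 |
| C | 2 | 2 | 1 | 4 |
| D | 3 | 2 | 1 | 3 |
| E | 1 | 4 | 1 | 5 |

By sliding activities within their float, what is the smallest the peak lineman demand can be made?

6

Early-start (A@1, B@1, C@1, D@1, E@1) gives peak 13: h1:13  h2:9  h3:2  h4:0  h5:0.
Shift C→3, D→3, E→5.
Schedule A@1, B@1, C@3, D@3, E@5: h1:5  h2:5  h3:4  h4:4  h5:6 — peak 6.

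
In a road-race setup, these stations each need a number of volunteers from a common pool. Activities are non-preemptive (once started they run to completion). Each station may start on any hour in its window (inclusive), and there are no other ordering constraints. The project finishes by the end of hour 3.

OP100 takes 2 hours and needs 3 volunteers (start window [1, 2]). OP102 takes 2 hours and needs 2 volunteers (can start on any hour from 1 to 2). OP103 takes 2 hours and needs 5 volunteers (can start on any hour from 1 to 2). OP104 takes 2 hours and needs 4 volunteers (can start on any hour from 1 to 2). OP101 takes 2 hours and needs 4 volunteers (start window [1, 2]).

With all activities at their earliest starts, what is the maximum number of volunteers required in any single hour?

Early-start schedule: OP100@1, OP102@1, OP103@1, OP104@1, OP101@1.
Load per hour: hour 1: 18, hour 2: 18, hour 3: 0.
Peak is 18.

18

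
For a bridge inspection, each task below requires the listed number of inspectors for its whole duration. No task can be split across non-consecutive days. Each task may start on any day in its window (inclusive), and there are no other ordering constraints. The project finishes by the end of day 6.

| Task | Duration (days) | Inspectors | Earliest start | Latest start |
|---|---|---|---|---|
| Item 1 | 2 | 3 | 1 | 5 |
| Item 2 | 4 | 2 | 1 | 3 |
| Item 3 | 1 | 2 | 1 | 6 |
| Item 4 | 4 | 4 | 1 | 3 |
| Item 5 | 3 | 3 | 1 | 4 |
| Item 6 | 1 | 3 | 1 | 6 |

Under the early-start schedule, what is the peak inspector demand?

Early-start schedule: Item 1@1, Item 2@1, Item 3@1, Item 4@1, Item 5@1, Item 6@1.
Load per day: day 1: 17, day 2: 12, day 3: 9, day 4: 6, day 5: 0, day 6: 0.
Peak is 17.

17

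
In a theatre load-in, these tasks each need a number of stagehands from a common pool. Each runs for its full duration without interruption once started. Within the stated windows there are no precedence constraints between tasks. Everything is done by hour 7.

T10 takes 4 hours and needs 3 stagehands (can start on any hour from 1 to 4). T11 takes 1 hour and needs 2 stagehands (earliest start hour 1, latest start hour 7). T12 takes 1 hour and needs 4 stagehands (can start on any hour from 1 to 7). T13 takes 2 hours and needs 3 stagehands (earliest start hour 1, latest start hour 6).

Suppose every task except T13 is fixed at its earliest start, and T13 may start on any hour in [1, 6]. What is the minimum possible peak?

9

T13@1: h1:12  h2:6  h3:3  h4:3  h5:0  h6:0  h7:0 → peak 12
T13@2: h1:9  h2:6  h3:6  h4:3  h5:0  h6:0  h7:0 → peak 9
T13@3: h1:9  h2:3  h3:6  h4:6  h5:0  h6:0  h7:0 → peak 9
T13@4: h1:9  h2:3  h3:3  h4:6  h5:3  h6:0  h7:0 → peak 9
T13@5: h1:9  h2:3  h3:3  h4:3  h5:3  h6:3  h7:0 → peak 9
T13@6: h1:9  h2:3  h3:3  h4:3  h5:0  h6:3  h7:3 → peak 9
Best is T13@2, peak 9.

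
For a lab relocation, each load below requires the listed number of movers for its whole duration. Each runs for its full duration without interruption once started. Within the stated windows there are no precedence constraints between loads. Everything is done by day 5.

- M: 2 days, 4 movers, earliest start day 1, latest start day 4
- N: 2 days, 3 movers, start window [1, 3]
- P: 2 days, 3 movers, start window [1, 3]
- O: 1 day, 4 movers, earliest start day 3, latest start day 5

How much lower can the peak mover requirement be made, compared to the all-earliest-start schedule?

Early-start peak: d1:10  d2:10  d3:4  d4:0  d5:0 ⇒ 10.
Leveled (M@1, N@3, P@3, O@5): d1:4  d2:4  d3:6  d4:6  d5:4 ⇒ 6.
Reduction 10 − 6 = 4.

4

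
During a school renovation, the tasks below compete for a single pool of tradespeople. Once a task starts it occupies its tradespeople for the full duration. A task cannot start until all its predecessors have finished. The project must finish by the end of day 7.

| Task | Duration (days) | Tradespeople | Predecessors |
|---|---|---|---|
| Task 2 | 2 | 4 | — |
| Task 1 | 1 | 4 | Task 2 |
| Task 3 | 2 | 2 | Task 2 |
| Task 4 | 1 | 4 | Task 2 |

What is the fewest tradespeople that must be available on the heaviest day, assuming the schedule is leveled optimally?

4

Early-start (Task 2@1, Task 1@3, Task 3@3, Task 4@3) gives peak 10: d1:4  d2:4  d3:10  d4:2  d5:0  d6:0  d7:0.
Shift Task 3→4, Task 4→6.
Schedule Task 2@1, Task 1@3, Task 3@4, Task 4@6: d1:4  d2:4  d3:4  d4:2  d5:2  d6:4  d7:0 — peak 4.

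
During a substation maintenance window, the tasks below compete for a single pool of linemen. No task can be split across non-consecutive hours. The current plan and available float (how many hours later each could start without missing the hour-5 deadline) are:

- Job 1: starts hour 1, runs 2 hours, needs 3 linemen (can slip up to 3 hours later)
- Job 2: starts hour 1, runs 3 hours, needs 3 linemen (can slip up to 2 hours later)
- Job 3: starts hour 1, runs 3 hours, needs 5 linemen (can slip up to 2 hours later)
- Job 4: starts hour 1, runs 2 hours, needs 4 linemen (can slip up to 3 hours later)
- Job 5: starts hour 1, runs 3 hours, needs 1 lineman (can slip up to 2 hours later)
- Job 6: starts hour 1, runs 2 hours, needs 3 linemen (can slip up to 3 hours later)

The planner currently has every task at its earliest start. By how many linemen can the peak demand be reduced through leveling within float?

Early-start peak: h1:19  h2:19  h3:9  h4:0  h5:0 ⇒ 19.
Leveled (Job 1@1, Job 2@1, Job 3@3, Job 4@1, Job 5@3, Job 6@4): h1:10  h2:10  h3:9  h4:9  h5:9 ⇒ 10.
Reduction 19 − 10 = 9.

9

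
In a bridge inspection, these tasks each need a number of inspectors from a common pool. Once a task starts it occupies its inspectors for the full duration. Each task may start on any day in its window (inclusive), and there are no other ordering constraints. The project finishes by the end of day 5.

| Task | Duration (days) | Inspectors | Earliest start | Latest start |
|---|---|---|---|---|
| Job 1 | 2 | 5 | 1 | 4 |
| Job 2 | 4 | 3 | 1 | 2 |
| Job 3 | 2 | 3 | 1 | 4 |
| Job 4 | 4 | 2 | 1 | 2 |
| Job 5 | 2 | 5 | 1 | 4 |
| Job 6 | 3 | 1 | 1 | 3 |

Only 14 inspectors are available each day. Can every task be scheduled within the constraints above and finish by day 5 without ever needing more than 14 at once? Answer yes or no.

yes

Schedule Job 1@1, Job 2@1, Job 3@1, Job 4@1, Job 5@3, Job 6@3: d1:13  d2:13  d3:11  d4:11  d5:1 — peak 13 ≤ 14.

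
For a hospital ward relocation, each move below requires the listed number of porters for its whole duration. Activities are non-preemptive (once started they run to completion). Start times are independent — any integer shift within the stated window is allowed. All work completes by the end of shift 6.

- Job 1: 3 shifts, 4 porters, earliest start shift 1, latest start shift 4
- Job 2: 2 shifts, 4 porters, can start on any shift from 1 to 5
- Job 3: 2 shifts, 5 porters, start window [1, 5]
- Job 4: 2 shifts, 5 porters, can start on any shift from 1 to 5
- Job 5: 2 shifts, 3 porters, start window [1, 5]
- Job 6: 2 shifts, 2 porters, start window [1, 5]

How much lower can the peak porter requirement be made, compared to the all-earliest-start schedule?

14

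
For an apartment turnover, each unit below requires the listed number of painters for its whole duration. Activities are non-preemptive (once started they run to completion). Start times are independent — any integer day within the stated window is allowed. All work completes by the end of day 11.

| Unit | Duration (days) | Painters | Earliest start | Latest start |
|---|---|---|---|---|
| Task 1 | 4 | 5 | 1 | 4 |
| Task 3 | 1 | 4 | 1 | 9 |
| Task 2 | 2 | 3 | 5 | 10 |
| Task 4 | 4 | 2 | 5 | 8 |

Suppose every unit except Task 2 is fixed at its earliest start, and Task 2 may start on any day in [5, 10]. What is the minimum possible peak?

Task 2@5: d1:9  d2:5  d3:5  d4:5  d5:5  d6:5  d7:2  d8:2  d9:0  d10:0  d11:0 → peak 9
Task 2@6: d1:9  d2:5  d3:5  d4:5  d5:2  d6:5  d7:5  d8:2  d9:0  d10:0  d11:0 → peak 9
Task 2@7: d1:9  d2:5  d3:5  d4:5  d5:2  d6:2  d7:5  d8:5  d9:0  d10:0  d11:0 → peak 9
Task 2@8: d1:9  d2:5  d3:5  d4:5  d5:2  d6:2  d7:2  d8:5  d9:3  d10:0  d11:0 → peak 9
Task 2@9: d1:9  d2:5  d3:5  d4:5  d5:2  d6:2  d7:2  d8:2  d9:3  d10:3  d11:0 → peak 9
Task 2@10: d1:9  d2:5  d3:5  d4:5  d5:2  d6:2  d7:2  d8:2  d9:0  d10:3  d11:3 → peak 9
Best is Task 2@5, peak 9.

9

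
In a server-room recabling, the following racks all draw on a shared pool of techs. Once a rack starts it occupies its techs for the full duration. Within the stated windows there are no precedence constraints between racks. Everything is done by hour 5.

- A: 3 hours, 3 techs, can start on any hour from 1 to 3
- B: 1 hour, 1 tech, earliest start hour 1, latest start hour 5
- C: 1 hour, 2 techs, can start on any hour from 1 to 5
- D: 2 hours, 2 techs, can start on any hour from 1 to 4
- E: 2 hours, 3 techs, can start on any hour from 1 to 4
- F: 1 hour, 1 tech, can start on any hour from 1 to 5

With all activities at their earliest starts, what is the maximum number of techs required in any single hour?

Early-start schedule: A@1, B@1, C@1, D@1, E@1, F@1.
Load per hour: hour 1: 12, hour 2: 8, hour 3: 3, hour 4: 0, hour 5: 0.
Peak is 12.

12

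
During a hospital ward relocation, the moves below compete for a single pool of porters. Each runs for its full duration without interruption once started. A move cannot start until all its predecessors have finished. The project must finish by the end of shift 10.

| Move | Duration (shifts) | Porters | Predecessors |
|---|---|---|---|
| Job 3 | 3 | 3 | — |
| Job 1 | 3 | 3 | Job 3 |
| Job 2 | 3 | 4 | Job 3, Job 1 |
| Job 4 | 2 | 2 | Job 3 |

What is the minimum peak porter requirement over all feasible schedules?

5

Schedule Job 3@1, Job 1@4, Job 2@7, Job 4@4: s1:3  s2:3  s3:3  s4:5  s5:5  s6:3  s7:4  s8:4  s9:4  s10:0 — peak 5.
No arrangement of the 23 feasible schedules does better.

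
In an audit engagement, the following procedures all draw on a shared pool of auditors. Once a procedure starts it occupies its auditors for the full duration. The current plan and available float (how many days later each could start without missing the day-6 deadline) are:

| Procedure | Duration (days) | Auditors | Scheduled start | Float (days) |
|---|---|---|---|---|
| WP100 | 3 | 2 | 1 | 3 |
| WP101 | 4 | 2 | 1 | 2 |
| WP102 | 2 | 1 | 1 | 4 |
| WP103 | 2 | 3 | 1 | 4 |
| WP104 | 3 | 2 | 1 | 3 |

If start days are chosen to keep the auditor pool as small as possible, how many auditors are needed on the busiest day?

Early-start (WP100@1, WP101@1, WP102@1, WP103@1, WP104@1) gives peak 10: d1:10  d2:10  d3:6  d4:2  d5:0  d6:0.
Shift WP103→5, WP104→4.
Schedule WP100@1, WP101@1, WP102@1, WP103@5, WP104@4: d1:5  d2:5  d3:4  d4:4  d5:5  d6:5 — peak 5.
Total auditor-days = 28 over 6 days ⇒ peak ≥ ⌈28/6⌉ = 5, so 5 is optimal.

5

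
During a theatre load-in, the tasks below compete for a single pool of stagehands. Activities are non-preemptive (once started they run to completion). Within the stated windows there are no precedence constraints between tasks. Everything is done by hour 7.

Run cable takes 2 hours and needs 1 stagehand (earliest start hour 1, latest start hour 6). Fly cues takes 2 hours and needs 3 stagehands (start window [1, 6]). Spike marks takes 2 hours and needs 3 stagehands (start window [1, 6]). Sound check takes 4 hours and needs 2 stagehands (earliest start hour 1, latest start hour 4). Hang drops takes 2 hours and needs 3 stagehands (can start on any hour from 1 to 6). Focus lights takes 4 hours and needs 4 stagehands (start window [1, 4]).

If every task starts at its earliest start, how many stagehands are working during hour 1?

16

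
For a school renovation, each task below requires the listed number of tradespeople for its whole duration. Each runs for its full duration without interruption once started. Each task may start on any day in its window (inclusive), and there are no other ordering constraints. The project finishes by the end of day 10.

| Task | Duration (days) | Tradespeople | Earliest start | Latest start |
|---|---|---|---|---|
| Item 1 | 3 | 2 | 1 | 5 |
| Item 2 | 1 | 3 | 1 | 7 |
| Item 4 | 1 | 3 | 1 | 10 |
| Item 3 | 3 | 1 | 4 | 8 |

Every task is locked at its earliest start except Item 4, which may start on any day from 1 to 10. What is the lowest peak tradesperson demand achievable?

5

Item 4@1: d1:8  d2:2  d3:2  d4:1  d5:1  d6:1  d7:0  d8:0  d9:0  d10:0 → peak 8
Item 4@2: d1:5  d2:5  d3:2  d4:1  d5:1  d6:1  d7:0  d8:0  d9:0  d10:0 → peak 5
Item 4@3: d1:5  d2:2  d3:5  d4:1  d5:1  d6:1  d7:0  d8:0  d9:0  d10:0 → peak 5
Item 4@4: d1:5  d2:2  d3:2  d4:4  d5:1  d6:1  d7:0  d8:0  d9:0  d10:0 → peak 5
Item 4@5: d1:5  d2:2  d3:2  d4:1  d5:4  d6:1  d7:0  d8:0  d9:0  d10:0 → peak 5
Item 4@6: d1:5  d2:2  d3:2  d4:1  d5:1  d6:4  d7:0  d8:0  d9:0  d10:0 → peak 5
Item 4@7: d1:5  d2:2  d3:2  d4:1  d5:1  d6:1  d7:3  d8:0  d9:0  d10:0 → peak 5
Item 4@8: d1:5  d2:2  d3:2  d4:1  d5:1  d6:1  d7:0  d8:3  d9:0  d10:0 → peak 5
Item 4@9: d1:5  d2:2  d3:2  d4:1  d5:1  d6:1  d7:0  d8:0  d9:3  d10:0 → peak 5
Item 4@10: d1:5  d2:2  d3:2  d4:1  d5:1  d6:1  d7:0  d8:0  d9:0  d10:3 → peak 5
Best is Item 4@2, peak 5.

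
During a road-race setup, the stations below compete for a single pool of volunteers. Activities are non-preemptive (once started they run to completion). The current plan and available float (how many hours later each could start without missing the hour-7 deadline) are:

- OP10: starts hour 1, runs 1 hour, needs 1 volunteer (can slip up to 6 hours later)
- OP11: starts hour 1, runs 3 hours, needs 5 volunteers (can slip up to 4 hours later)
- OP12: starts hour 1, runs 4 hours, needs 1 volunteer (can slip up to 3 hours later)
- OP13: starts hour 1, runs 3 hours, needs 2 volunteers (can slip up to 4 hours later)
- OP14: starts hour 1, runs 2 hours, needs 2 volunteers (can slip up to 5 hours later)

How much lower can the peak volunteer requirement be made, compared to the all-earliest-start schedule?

Early-start peak: h1:11  h2:10  h3:8  h4:1  h5:0  h6:0  h7:0 ⇒ 11.
Leveled (OP10@1, OP11@5, OP12@1, OP13@1, OP14@2): h1:4  h2:5  h3:5  h4:1  h5:5  h6:5  h7:5 ⇒ 5.
Reduction 11 − 5 = 6.

6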